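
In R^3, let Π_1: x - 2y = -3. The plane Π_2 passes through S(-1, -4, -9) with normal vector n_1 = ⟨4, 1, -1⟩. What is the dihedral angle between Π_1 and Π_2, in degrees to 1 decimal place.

Π_2: n_1·r = n_1·S gives 4x + y - z = 1.
cos θ = |n₁·n₂| / (|n₁||n₂|) = |2| / (√5 · √18).
θ = arccos(0.21082) ≈ 77.8°.

77.8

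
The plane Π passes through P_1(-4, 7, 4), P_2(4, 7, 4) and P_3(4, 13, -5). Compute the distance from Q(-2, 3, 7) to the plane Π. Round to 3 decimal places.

1.664

P_1P_2 = (8, 0, 0), P_1P_3 = (8, 6, -9); a normal to Π is P_1P_2 × P_1P_3 = (0, 72, 48).
Using P_1: Π has equation 72y + 48z = 696.
n·Q − d = (0)·(-2) + (72)·(3) + (48)·(7) − 696 = -144; |n| = √7488.
Distance = |-144| / √7488 = 144/√7488 ≈ 1.664.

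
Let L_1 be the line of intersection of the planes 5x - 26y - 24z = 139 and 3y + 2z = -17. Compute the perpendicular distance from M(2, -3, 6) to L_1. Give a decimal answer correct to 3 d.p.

5.549

Direction of L_1: (5, -26, -24) × (0, 3, 2) = (20, -10, 15).
A point on L_1: solving the two plane equations with x = -7 gives (-7, -3, -4).
Taking (-7, -3, -4) on L_1 with direction v = (20, -10, 15): w = M − (-7, -3, -4) = (9, 0, 10), and w × v = (100, 65, -90).
Distance = |w × v| / |v| = √22325 / √725 ≈ 5.549.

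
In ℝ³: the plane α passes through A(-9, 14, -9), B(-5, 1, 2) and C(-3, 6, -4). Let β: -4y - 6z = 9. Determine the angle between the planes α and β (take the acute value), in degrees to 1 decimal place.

AB = (4, -13, 11), AC = (6, -8, 5); a normal to α is AB × AC = (23, 46, 46).
Using A: α has equation 23x + 46y + 46z = 23.
cos θ = |n₁·n₂| / (|n₁||n₂|) = |-460| / (√4761 · √52).
θ = arccos(0.92450) ≈ 22.4°.

22.4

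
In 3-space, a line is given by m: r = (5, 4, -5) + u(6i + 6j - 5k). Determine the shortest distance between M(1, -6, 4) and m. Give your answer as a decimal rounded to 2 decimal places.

5.04

Taking (5, 4, -5) on m with direction v = (6, 6, -5): w = M − (5, 4, -5) = (-4, -10, 9), and w × v = (-4, 34, 36).
Distance = |w × v| / |v| = √2468 / √97 ≈ 5.04.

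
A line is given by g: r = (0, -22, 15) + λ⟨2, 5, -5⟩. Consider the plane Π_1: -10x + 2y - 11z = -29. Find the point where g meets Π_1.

(8, -2, -5)

Substitute r = (0, -22, 15) + t(2, 5, -5) into the plane: -209 + 45t = -29, so t = 4.
Intersection: (0, -22, 15) + 4·(2, 5, -5) = (8, -2, -5).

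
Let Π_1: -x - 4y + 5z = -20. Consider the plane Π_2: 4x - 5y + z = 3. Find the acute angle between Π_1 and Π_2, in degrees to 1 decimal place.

cos θ = |n₁·n₂| / (|n₁||n₂|) = |21| / (√42 · √42).
θ = arccos(0.50000) ≈ 60.0°.

60.0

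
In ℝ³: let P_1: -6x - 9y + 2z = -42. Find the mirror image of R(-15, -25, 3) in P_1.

λ = (n·R − d)/|n|² = (321 − (-42))/121 = 3.
Reflection = R − 2λn = (-15, -25, 3) − 6·(-6, -9, 2) = (21, 29, -9).

(21, 29, -9)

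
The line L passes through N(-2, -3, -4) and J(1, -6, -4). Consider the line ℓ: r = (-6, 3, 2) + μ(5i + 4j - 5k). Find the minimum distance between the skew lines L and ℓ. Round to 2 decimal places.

A direction vector for L is J − N = (3, -3, 0).
Common perpendicular direction n = (3, -3, 0) × (5, 4, -5) = (15, 15, 27).
With w = (-6, 3, 2) − (-2, -3, -4) = (-4, 6, 6), w · n = 192.
Distance = |w · n| / |n| = |192| / √1179 ≈ 5.59.

5.59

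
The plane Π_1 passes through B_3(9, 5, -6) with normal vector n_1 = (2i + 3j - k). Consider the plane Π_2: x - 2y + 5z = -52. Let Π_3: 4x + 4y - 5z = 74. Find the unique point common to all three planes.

(0, 11, -6)

Π_1: n_1·r = n_1·B_3 gives 2x + 3y - z = 39.
Solving the 3×3 linear system 2x + 3y - z = 39, x - 2y + 5z = -52, 4x + 4y - 5z = 74 (e.g. by elimination or Cramer's rule, determinant = 43) gives (0, 11, -6).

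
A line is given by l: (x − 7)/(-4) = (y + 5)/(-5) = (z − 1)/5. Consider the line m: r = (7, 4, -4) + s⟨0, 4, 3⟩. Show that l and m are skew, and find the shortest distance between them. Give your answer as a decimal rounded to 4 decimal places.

4.6637

l has direction (-4, -5, 5) through (7, -5, 1).
Common perpendicular direction n = (-4, -5, 5) × (0, 4, 3) = (-35, 12, -16).
With w = (7, 4, -4) − (7, -5, 1) = (0, 9, -5), w · n = 188.
Since n ≠ 0 the lines are not parallel, and w · n = 188 ≠ 0 so they do not intersect; hence they are skew.
Distance = |w · n| / |n| = |188| / √1625 ≈ 4.6637.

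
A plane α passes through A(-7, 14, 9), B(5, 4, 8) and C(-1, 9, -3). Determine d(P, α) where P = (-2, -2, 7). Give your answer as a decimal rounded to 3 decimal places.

AB = (12, -10, -1), AC = (6, -5, -12); a normal to α is AB × AC = (115, 138, 0).
Using A: α has equation 115x + 138y = 1127.
n·P − d = (115)·(-2) + (138)·(-2) + (0)·(7) − 1127 = -1633; |n| = √32269.
Distance = |-1633| / √32269 = 1633/√32269 ≈ 9.091.

9.091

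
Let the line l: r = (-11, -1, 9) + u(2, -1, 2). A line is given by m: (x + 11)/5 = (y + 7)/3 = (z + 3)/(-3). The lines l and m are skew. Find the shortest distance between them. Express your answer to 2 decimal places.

m has direction (5, 3, -3) through (-11, -7, -3).
Common perpendicular direction n = (2, -1, 2) × (5, 3, -3) = (-3, 16, 11).
With w = (-11, -7, -3) − (-11, -1, 9) = (0, -6, -12), w · n = -228.
Distance = |w · n| / |n| = |-228| / √386 ≈ 11.60.

11.60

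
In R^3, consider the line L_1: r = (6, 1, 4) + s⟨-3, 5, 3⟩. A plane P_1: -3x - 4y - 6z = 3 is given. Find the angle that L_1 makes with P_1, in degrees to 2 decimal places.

sin θ = |n·v| / (|n||v|) = |-29| / (√61 · √43) = 0.56624.
θ ≈ 34.49°.

34.49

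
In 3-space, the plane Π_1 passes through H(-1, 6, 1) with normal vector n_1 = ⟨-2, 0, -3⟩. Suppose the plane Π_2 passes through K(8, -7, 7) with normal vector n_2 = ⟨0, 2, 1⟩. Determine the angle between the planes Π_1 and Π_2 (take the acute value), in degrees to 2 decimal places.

Π_1: n_1·r = n_1·H gives -2x - 3z = -1.
Π_2: n_2·r = n_2·K gives 2y + z = -7.
cos θ = |n₁·n₂| / (|n₁||n₂|) = |-3| / (√13 · √5).
θ = arccos(0.37210) ≈ 68.15°.

68.15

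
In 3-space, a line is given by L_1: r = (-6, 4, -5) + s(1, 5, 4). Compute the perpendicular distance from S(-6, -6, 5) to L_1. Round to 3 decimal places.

Taking (-6, 4, -5) on L_1 with direction v = (1, 5, 4): w = S − (-6, 4, -5) = (0, -10, 10), and w × v = (-90, 10, 10).
Distance = |w × v| / |v| = √8300 / √42 ≈ 14.058.

14.058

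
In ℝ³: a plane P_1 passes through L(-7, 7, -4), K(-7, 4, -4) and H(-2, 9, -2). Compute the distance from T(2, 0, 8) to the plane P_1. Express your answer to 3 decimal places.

7.799

LK = (0, -3, 0), LH = (5, 2, 2); a normal to P_1 is LK × LH = (-6, 0, 15).
Using L: P_1 has equation -6x + 15z = -18.
n·T − d = (-6)·(2) + (0)·(0) + (15)·(8) − (-18) = 126; |n| = √261.
Distance = |126| / √261 = 126/√261 ≈ 7.799.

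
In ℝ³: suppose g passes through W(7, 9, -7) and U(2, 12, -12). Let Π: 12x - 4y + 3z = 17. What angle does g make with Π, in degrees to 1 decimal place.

60.6

A direction vector for g is U − W = (-5, 3, -5).
sin θ = |n·v| / (|n||v|) = |-87| / (√169 · √59) = 0.87126.
θ ≈ 60.6°.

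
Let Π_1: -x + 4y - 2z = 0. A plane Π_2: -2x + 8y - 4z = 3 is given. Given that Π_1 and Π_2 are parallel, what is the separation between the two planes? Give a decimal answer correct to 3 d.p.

0.327

Rescale Π_2 by 1/2: -x + 4y - 2z = 3/2. Then distance = |0 − (3/2)| / √21 ≈ 0.327.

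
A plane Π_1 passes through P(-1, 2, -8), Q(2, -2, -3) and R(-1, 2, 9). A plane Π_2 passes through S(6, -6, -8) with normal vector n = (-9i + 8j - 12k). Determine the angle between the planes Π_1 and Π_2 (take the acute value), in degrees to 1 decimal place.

PQ = (3, -4, 5), PR = (0, 0, 17); a normal to Π_1 is PQ × PR = (-68, -51, 0).
Using P: Π_1 has equation -68x - 51y = -34.
Π_2: n·r = n·S gives -9x + 8y - 12z = -6.
cos θ = |n₁·n₂| / (|n₁||n₂|) = |204| / (√7225 · √289).
θ = arccos(0.14118) ≈ 81.9°.

81.9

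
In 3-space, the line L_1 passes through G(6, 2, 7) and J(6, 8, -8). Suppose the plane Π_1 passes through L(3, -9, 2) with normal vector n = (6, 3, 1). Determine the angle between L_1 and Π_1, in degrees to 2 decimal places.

A direction vector for L_1 is J − G = (0, 6, -15).
Π_1: n·r = n·L gives 6x + 3y + z = -7.
sin θ = |n·v| / (|n||v|) = |3| / (√46 · √261) = 0.02738.
θ ≈ 1.57°.

1.57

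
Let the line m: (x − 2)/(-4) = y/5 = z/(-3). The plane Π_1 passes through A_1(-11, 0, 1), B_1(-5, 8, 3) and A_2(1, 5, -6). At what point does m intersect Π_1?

m has direction (-4, 5, -3) through (2, 0, 0).
A_1B_1 = (6, 8, 2), A_1A_2 = (12, 5, -7); a normal to Π_1 is A_1B_1 × A_1A_2 = (-66, 66, -66).
Using A_1: Π_1 has equation -66x + 66y - 66z = 660.
Substitute r = (2, 0, 0) + t(-4, 5, -3) into the plane: -132 + 792t = 660, so t = 1.
Intersection: (2, 0, 0) + 1·(-4, 5, -3) = (-2, 5, -3).

(-2, 5, -3)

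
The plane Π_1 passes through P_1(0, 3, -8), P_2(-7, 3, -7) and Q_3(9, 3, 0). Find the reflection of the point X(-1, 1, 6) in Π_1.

P_1P_2 = (-7, 0, 1), P_1Q_3 = (9, 0, 8); a normal to Π_1 is P_1P_2 × P_1Q_3 = (0, 65, 0).
Using P_1: Π_1 has equation 65y = 195.
λ = (n·X − d)/|n|² = (65 − 195)/4225 = -2/65.
Reflection = X − 2λn = (-1, 1, 6) − (-4/65)·(0, 65, 0) = (-1, 5, 6).

(-1, 5, 6)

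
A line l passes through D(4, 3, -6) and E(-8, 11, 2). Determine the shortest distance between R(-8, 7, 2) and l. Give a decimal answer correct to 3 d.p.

A direction vector for l is E − D = (-12, 8, 8).
Taking (4, 3, -6) on l with direction v = (-12, 8, 8): w = R − (4, 3, -6) = (-12, 4, 8), and w × v = (-32, 0, -48).
Distance = |w × v| / |v| = √3328 / √272 ≈ 3.498.

3.498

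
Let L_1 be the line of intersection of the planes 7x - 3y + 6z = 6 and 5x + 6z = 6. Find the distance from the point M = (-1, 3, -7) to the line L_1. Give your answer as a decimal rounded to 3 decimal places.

6.821

Direction of L_1: (7, -3, 6) × (5, 0, 6) = (-18, -12, 15).
A point on L_1: solving the two plane equations with x = 6 gives (6, 4, -4).
Taking (6, 4, -4) on L_1 with direction v = (-18, -12, 15): w = M − (6, 4, -4) = (-7, -1, -3), and w × v = (-51, 159, 66).
Distance = |w × v| / |v| = √32238 / √693 ≈ 6.821.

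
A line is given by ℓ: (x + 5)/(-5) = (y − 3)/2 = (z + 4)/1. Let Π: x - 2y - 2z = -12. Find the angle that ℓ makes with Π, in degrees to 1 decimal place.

ℓ has direction (-5, 2, 1) through (-5, 3, -4).
sin θ = |n·v| / (|n||v|) = |-11| / (√9 · √30) = 0.66944.
θ ≈ 42.0°.

42.0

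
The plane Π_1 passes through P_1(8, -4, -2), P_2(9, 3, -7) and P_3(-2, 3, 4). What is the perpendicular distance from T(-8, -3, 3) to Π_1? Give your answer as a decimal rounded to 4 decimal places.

P_1P_2 = (1, 7, -5), P_1P_3 = (-10, 7, 6); a normal to Π_1 is P_1P_2 × P_1P_3 = (77, 44, 77).
Using P_1: Π_1 has equation 77x + 44y + 77z = 286.
n·T − d = (77)·(-8) + (44)·(-3) + (77)·(3) − 286 = -803; |n| = √13794.
Distance = |-803| / √13794 = 803/√13794 ≈ 6.8371.

6.8371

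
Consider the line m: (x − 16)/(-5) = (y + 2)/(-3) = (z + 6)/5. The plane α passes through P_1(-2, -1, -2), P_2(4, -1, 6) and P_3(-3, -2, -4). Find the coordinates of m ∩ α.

(6, -8, 4)

m has direction (-5, -3, 5) through (16, -2, -6).
P_1P_2 = (6, 0, 8), P_1P_3 = (-1, -1, -2); a normal to α is P_1P_2 × P_1P_3 = (8, 4, -6).
Using P_1: α has equation 8x + 4y - 6z = -8.
Substitute r = (16, -2, -6) + t(-5, -3, 5) into the plane: 156 + (-82)t = -8, so t = 2.
Intersection: (16, -2, -6) + 2·(-5, -3, 5) = (6, -8, 4).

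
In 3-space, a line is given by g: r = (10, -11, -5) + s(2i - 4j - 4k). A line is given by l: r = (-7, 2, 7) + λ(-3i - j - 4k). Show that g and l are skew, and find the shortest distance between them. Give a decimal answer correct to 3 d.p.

4.117

Common perpendicular direction n = (2, -4, -4) × (-3, -1, -4) = (12, 20, -14).
With w = (-7, 2, 7) − (10, -11, -5) = (-17, 13, 12), w · n = -112.
Since n ≠ 0 the lines are not parallel, and w · n = -112 ≠ 0 so they do not intersect; hence they are skew.
Distance = |w · n| / |n| = |-112| / √740 ≈ 4.117.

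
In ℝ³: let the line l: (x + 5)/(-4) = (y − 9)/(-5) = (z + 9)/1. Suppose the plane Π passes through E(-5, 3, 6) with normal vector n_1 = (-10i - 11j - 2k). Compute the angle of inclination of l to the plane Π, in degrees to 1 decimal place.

l has direction (-4, -5, 1) through (-5, 9, -9).
Π: n_1·r = n_1·E gives -10x - 11y - 2z = 5.
sin θ = |n·v| / (|n||v|) = |93| / (√225 · √42) = 0.95668.
θ ≈ 73.1°.

73.1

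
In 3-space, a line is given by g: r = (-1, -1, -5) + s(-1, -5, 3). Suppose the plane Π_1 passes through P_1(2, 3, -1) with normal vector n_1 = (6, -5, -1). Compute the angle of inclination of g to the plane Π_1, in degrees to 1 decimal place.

Π_1: n_1·r = n_1·P_1 gives 6x - 5y - z = -2.
sin θ = |n·v| / (|n||v|) = |16| / (√62 · √35) = 0.34347.
θ ≈ 20.1°.

20.1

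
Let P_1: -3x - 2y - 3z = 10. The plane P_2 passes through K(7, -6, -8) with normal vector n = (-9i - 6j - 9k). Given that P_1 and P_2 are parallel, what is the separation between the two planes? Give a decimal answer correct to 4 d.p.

P_2: n·r = n·K gives -9x - 6y - 9z = 45.
Rescale P_2 by 1/3: -3x - 2y - 3z = 15. Then distance = |10 − 15| / √22 ≈ 1.0660.

1.0660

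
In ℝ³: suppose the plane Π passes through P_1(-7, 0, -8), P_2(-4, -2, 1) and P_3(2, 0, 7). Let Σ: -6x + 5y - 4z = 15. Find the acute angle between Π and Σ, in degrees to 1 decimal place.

P_1P_2 = (3, -2, 9), P_1P_3 = (9, 0, 15); a normal to Π is P_1P_2 × P_1P_3 = (-30, 36, 18).
Using P_1: Π has equation -30x + 36y + 18z = 66.
cos θ = |n₁·n₂| / (|n₁||n₂|) = |288| / (√2520 · √77).
θ = arccos(0.65380) ≈ 49.2°.

49.2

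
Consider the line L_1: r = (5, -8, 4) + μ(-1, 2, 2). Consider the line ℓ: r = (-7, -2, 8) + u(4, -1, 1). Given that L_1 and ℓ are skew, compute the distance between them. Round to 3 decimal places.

Common perpendicular direction n = (-1, 2, 2) × (4, -1, 1) = (4, 9, -7).
With w = (-7, -2, 8) − (5, -8, 4) = (-12, 6, 4), w · n = -22.
Distance = |w · n| / |n| = |-22| / √146 ≈ 1.821.

1.821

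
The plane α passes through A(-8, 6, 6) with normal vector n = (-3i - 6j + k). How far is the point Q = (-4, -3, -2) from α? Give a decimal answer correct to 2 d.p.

5.01

α: n·r = n·A gives -3x - 6y + z = -6.
n·Q − d = (-3)·(-4) + (-6)·(-3) + (1)·(-2) − (-6) = 34; |n| = √46.
Distance = |34| / √46 = 34/√46 ≈ 5.01.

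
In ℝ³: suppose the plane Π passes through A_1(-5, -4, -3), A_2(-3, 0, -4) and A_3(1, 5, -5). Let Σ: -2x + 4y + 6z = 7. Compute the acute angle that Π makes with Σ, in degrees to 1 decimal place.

16.3

A_1A_2 = (2, 4, -1), A_1A_3 = (6, 9, -2); a normal to Π is A_1A_2 × A_1A_3 = (1, -2, -6).
Using A_1: Π has equation x - 2y - 6z = 21.
cos θ = |n₁·n₂| / (|n₁||n₂|) = |-46| / (√41 · √56).
θ = arccos(0.96000) ≈ 16.3°.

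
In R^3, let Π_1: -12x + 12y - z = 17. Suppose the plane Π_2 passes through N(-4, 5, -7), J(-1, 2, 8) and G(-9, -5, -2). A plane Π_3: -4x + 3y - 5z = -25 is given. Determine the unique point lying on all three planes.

(-4, -2, 7)

NJ = (3, -3, 15), NG = (-5, -10, 5); a normal to Π_2 is NJ × NG = (135, -90, -45).
Using N: Π_2 has equation 135x - 90y - 45z = -675.
Solving the 3×3 linear system -12x + 12y - z = 17, 135x - 90y - 45z = -675, -4x + 3y - 5z = -25 (e.g. by elimination or Cramer's rule, determinant = 3195) gives (-4, -2, 7).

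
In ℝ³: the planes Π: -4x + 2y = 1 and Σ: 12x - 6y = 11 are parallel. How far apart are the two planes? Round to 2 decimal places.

Rescale Σ by 1/(-3): -4x + 2y = -11/3. Then distance = |1 − (-11/3)| / √20 ≈ 1.04.

1.04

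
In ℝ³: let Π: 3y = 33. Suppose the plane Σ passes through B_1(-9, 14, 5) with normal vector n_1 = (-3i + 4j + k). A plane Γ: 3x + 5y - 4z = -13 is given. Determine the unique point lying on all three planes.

(-12, 11, 8)

Σ: n_1·r = n_1·B_1 gives -3x + 4y + z = 88.
Solving the 3×3 linear system 3y = 33, -3x + 4y + z = 88, 3x + 5y - 4z = -13 (e.g. by elimination or Cramer's rule, determinant = -27) gives (-12, 11, 8).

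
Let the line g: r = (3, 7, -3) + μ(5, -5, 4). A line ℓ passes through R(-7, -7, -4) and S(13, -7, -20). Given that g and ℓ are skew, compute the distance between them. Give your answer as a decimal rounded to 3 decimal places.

A direction vector for ℓ is S − R = (20, 0, -16).
Common perpendicular direction n = (5, -5, 4) × (20, 0, -16) = (80, 160, 100).
With w = (-7, -7, -4) − (3, 7, -3) = (-10, -14, -1), w · n = -3140.
Distance = |w · n| / |n| = |-3140| / √42000 ≈ 15.322.

15.322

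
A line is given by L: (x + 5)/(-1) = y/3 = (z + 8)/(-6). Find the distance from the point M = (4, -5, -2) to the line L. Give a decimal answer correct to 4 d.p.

7.9837

L has direction (-1, 3, -6) through (-5, 0, -8).
Taking (-5, 0, -8) on L with direction v = (-1, 3, -6): w = M − (-5, 0, -8) = (9, -5, 6), and w × v = (12, 48, 22).
Distance = |w × v| / |v| = √2932 / √46 ≈ 7.9837.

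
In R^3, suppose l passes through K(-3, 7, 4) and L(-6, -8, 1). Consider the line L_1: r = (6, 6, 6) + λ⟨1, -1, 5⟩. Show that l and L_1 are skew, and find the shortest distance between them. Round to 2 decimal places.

8.38

A direction vector for l is L − K = (-3, -15, -3).
Common perpendicular direction n = (-3, -15, -3) × (1, -1, 5) = (-78, 12, 18).
With w = (6, 6, 6) − (-3, 7, 4) = (9, -1, 2), w · n = -678.
Since n ≠ 0 the lines are not parallel, and w · n = -678 ≠ 0 so they do not intersect; hence they are skew.
Distance = |w · n| / |n| = |-678| / √6552 ≈ 8.38.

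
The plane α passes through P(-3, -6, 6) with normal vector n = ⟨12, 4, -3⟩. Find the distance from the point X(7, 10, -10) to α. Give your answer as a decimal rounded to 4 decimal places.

α: n·r = n·P gives 12x + 4y - 3z = -78.
n·X − d = (12)·(7) + (4)·(10) + (-3)·(-10) − (-78) = 232; |n| = √169.
Distance = |232| / √169 = 232/√169 ≈ 17.8462.

17.8462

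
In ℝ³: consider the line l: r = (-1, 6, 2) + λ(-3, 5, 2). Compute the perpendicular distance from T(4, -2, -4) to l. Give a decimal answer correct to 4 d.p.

Taking (-1, 6, 2) on l with direction v = (-3, 5, 2): w = T − (-1, 6, 2) = (5, -8, -6), and w × v = (14, 8, 1).
Distance = |w × v| / |v| = √261 / √38 ≈ 2.6208.

2.6208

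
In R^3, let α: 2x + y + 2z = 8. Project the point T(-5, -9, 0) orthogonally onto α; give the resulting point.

Foot = T − λn with λ = (n·T − d)/|n|² = (-19 − 8)/9 = -3.
Foot = (-5, -9, 0) − (-3)·(2, 1, 2) = (1, -6, 6).

(1, -6, 6)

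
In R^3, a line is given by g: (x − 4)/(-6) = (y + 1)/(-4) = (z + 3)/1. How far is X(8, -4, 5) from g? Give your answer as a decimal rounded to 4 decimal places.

g has direction (-6, -4, 1) through (4, -1, -3).
Taking (4, -1, -3) on g with direction v = (-6, -4, 1): w = X − (4, -1, -3) = (4, -3, 8), and w × v = (29, -52, -34).
Distance = |w × v| / |v| = √4701 / √53 ≈ 9.4180.

9.4180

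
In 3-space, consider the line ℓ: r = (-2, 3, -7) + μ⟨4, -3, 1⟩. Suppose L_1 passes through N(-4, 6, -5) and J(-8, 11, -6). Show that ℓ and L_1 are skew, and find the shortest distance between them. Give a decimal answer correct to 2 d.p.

A direction vector for L_1 is J − N = (-4, 5, -1).
Common perpendicular direction n = (4, -3, 1) × (-4, 5, -1) = (-2, 0, 8).
With w = (-4, 6, -5) − (-2, 3, -7) = (-2, 3, 2), w · n = 20.
Since n ≠ 0 the lines are not parallel, and w · n = 20 ≠ 0 so they do not intersect; hence they are skew.
Distance = |w · n| / |n| = |20| / √68 ≈ 2.43.

2.43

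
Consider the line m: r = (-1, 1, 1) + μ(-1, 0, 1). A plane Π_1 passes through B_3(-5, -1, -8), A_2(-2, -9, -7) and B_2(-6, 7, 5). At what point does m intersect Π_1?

B_3A_2 = (3, -8, 1), B_3B_2 = (-1, 8, 13); a normal to Π_1 is B_3A_2 × B_3B_2 = (-112, -40, 16).
Using B_3: Π_1 has equation -112x - 40y + 16z = 472.
Substitute r = (-1, 1, 1) + t(-1, 0, 1) into the plane: 88 + 128t = 472, so t = 3.
Intersection: (-1, 1, 1) + 3·(-1, 0, 1) = (-4, 1, 4).

(-4, 1, 4)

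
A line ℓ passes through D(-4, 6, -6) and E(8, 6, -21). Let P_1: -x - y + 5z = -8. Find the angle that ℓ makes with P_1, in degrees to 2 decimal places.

60.65

A direction vector for ℓ is E − D = (12, 0, -15).
sin θ = |n·v| / (|n||v|) = |-87| / (√27 · √369) = 0.87161.
θ ≈ 60.65°.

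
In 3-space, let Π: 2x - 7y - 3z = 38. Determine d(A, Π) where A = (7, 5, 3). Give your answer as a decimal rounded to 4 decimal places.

n·A − d = (2)·(7) + (-7)·(5) + (-3)·(3) − 38 = -68; |n| = √62.
Distance = |-68| / √62 = 68/√62 ≈ 8.6360.

8.6360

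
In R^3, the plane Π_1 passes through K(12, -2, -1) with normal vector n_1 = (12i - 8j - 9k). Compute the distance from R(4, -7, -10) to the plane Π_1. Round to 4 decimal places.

1.4706

Π_1: n_1·r = n_1·K gives 12x - 8y - 9z = 169.
n·R − d = (12)·(4) + (-8)·(-7) + (-9)·(-10) − 169 = 25; |n| = √289.
Distance = |25| / √289 = 25/√289 ≈ 1.4706.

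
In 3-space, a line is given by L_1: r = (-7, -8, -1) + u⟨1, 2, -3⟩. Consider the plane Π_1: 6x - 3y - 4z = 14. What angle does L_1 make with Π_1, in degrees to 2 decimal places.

sin θ = |n·v| / (|n||v|) = |12| / (√61 · √14) = 0.41063.
θ ≈ 24.24°.

24.24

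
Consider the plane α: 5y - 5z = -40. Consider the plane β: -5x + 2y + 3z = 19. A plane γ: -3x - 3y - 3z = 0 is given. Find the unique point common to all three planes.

Solving the 3×3 linear system 5y - 5z = -40, -5x + 2y + 3z = 19, -3x - 3y - 3z = 0 (e.g. by elimination or Cramer's rule, determinant = -225) gives (-2, -3, 5).

(-2, -3, 5)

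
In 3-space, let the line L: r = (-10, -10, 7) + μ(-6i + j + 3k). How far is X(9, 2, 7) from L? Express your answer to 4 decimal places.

16.6981

Taking (-10, -10, 7) on L with direction v = (-6, 1, 3): w = X − (-10, -10, 7) = (19, 12, 0), and w × v = (36, -57, 91).
Distance = |w × v| / |v| = √12826 / √46 ≈ 16.6981.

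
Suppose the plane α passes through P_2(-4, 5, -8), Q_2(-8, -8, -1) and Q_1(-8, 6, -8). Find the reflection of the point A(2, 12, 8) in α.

(-2, -4, -24)

P_2Q_2 = (-4, -13, 7), P_2Q_1 = (-4, 1, 0); a normal to α is P_2Q_2 × P_2Q_1 = (-7, -28, -56).
Using P_2: α has equation -7x - 28y - 56z = 336.
λ = (n·A − d)/|n|² = (-798 − 336)/3969 = -2/7.
Reflection = A − 2λn = (2, 12, 8) − (-4/7)·(-7, -28, -56) = (-2, -4, -24).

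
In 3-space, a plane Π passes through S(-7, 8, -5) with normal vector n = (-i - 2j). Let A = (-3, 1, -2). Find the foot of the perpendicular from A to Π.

Π: n·r = n·S gives -x - 2y = -9.
Foot = A − λn with λ = (n·A − d)/|n|² = (1 − (-9))/5 = 2.
Foot = (-3, 1, -2) − 2·(-1, -2, 0) = (-1, 5, -2).

(-1, 5, -2)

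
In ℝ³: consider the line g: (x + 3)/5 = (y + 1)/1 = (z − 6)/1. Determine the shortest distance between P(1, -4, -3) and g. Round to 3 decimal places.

g has direction (5, 1, 1) through (-3, -1, 6).
Taking (-3, -1, 6) on g with direction v = (5, 1, 1): w = P − (-3, -1, 6) = (4, -3, -9), and w × v = (6, -49, 19).
Distance = |w × v| / |v| = √2798 / √27 ≈ 10.180.

10.180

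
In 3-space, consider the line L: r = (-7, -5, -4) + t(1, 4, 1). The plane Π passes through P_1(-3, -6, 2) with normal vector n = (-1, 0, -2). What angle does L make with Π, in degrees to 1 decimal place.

18.4

Π: n·r = n·P_1 gives -x - 2z = -1.
sin θ = |n·v| / (|n||v|) = |-3| / (√5 · √18) = 0.31623.
θ ≈ 18.4°.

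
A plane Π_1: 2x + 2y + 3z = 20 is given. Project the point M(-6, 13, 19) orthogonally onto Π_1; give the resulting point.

(-12, 7, 10)

Foot = M − λn with λ = (n·M − d)/|n|² = (71 − 20)/17 = 3.
Foot = (-6, 13, 19) − 3·(2, 2, 3) = (-12, 7, 10).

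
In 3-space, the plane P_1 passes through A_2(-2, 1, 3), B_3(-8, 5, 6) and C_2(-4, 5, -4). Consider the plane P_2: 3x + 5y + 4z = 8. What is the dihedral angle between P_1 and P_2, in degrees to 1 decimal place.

A_2B_3 = (-6, 4, 3), A_2C_2 = (-2, 4, -7); a normal to P_1 is A_2B_3 × A_2C_2 = (-40, -48, -16).
Using A_2: P_1 has equation -40x - 48y - 16z = -16.
cos θ = |n₁·n₂| / (|n₁||n₂|) = |-424| / (√4160 · √50).
θ = arccos(0.92968) ≈ 21.6°.

21.6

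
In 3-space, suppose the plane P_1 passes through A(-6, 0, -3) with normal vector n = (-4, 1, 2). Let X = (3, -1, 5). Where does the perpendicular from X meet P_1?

P_1: n·r = n·A gives -4x + y + 2z = 18.
Foot = X − λn with λ = (n·X − d)/|n|² = (-3 − 18)/21 = -1.
Foot = (3, -1, 5) − (-1)·(-4, 1, 2) = (-1, 0, 7).

(-1, 0, 7)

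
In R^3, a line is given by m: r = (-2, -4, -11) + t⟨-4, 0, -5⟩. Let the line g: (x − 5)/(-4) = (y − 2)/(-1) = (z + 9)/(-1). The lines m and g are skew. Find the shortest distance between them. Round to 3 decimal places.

4.004

g has direction (-4, -1, -1) through (5, 2, -9).
Common perpendicular direction n = (-4, 0, -5) × (-4, -1, -1) = (-5, 16, 4).
With w = (5, 2, -9) − (-2, -4, -11) = (7, 6, 2), w · n = 69.
Distance = |w · n| / |n| = |69| / √297 ≈ 4.004.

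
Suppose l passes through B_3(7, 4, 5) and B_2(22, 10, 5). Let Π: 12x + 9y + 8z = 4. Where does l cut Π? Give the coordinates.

(-3, 0, 5)

A direction vector for l is B_2 − B_3 = (15, 6, 0).
Substitute r = (7, 4, 5) + t(15, 6, 0) into the plane: 160 + 234t = 4, so t = -2/3.
Intersection: (7, 4, 5) + (-2/3)·(15, 6, 0) = (-3, 0, 5).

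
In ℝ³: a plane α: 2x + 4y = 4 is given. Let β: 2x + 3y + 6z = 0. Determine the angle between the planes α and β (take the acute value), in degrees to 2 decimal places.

cos θ = |n₁·n₂| / (|n₁||n₂|) = |16| / (√20 · √49).
θ = arccos(0.51110) ≈ 59.26°.

59.26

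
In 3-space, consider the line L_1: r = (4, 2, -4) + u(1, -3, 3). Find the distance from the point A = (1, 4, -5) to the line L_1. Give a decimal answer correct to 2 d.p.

Taking (4, 2, -4) on L_1 with direction v = (1, -3, 3): w = A − (4, 2, -4) = (-3, 2, -1), and w × v = (3, 8, 7).
Distance = |w × v| / |v| = √122 / √19 ≈ 2.53.

2.53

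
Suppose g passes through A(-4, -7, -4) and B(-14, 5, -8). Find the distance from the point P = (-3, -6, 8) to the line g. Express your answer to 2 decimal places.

11.74

A direction vector for g is B − A = (-10, 12, -4).
Taking (-4, -7, -4) on g with direction v = (-10, 12, -4): w = P − (-4, -7, -4) = (1, 1, 12), and w × v = (-148, -116, 22).
Distance = |w × v| / |v| = √35844 / √260 ≈ 11.74.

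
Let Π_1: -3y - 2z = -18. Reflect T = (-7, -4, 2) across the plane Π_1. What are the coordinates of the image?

(-7, 8, 10)

λ = (n·T − d)/|n|² = (8 − (-18))/13 = 2.
Reflection = T − 2λn = (-7, -4, 2) − 4·(0, -3, -2) = (-7, 8, 10).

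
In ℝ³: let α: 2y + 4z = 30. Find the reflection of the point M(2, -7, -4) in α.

(2, 5, 20)

λ = (n·M − d)/|n|² = (-30 − 30)/20 = -3.
Reflection = M − 2λn = (2, -7, -4) − (-6)·(0, 2, 4) = (2, 5, 20).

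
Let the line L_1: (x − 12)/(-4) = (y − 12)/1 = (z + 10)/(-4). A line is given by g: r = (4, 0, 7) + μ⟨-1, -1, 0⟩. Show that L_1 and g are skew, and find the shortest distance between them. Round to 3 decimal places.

L_1 has direction (-4, 1, -4) through (12, 12, -10).
Common perpendicular direction n = (-4, 1, -4) × (-1, -1, 0) = (-4, 4, 5).
With w = (4, 0, 7) − (12, 12, -10) = (-8, -12, 17), w · n = 69.
Since n ≠ 0 the lines are not parallel, and w · n = 69 ≠ 0 so they do not intersect; hence they are skew.
Distance = |w · n| / |n| = |69| / √57 ≈ 9.139.

9.139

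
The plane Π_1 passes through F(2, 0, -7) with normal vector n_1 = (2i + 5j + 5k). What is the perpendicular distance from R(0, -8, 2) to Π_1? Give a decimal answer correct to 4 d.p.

0.1361

Π_1: n_1·r = n_1·F gives 2x + 5y + 5z = -31.
n·R − d = (2)·(0) + (5)·(-8) + (5)·(2) − (-31) = 1; |n| = √54.
Distance = |1| / √54 = 1/√54 ≈ 0.1361.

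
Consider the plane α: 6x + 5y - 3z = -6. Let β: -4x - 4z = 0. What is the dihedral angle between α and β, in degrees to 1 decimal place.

75.3

cos θ = |n₁·n₂| / (|n₁||n₂|) = |-12| / (√70 · √32).
θ = arccos(0.25355) ≈ 75.3°.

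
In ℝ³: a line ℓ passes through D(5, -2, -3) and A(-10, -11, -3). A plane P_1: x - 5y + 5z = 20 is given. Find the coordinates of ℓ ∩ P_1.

(-5, -8, -3)

A direction vector for ℓ is A − D = (-15, -9, 0).
Substitute r = (5, -2, -3) + t(-15, -9, 0) into the plane: 0 + 30t = 20, so t = 2/3.
Intersection: (5, -2, -3) + (2/3)·(-15, -9, 0) = (-5, -8, -3).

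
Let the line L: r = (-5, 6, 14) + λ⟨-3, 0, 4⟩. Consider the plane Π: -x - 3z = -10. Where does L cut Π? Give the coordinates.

(4, 6, 2)

Substitute r = (-5, 6, 14) + t(-3, 0, 4) into the plane: -37 + (-9)t = -10, so t = -3.
Intersection: (-5, 6, 14) + (-3)·(-3, 0, 4) = (4, 6, 2).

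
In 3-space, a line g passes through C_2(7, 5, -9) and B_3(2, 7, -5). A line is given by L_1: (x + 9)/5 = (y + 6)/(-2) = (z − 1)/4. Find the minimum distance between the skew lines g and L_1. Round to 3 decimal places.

16.155

A direction vector for g is B_3 − C_2 = (-5, 2, 4).
L_1 has direction (5, -2, 4) through (-9, -6, 1).
Common perpendicular direction n = (-5, 2, 4) × (5, -2, 4) = (16, 40, 0).
With w = (-9, -6, 1) − (7, 5, -9) = (-16, -11, 10), w · n = -696.
Distance = |w · n| / |n| = |-696| / √1856 ≈ 16.155.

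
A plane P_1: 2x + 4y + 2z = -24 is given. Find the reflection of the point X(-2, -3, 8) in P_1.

λ = (n·X − d)/|n|² = (0 − (-24))/24 = 1.
Reflection = X − 2λn = (-2, -3, 8) − 2·(2, 4, 2) = (-6, -11, 4).

(-6, -11, 4)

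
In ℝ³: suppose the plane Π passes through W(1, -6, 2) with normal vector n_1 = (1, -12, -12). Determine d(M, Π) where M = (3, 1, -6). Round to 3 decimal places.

Π: n_1·r = n_1·W gives x - 12y - 12z = 49.
n·M − d = (1)·(3) + (-12)·(1) + (-12)·(-6) − 49 = 14; |n| = √289.
Distance = |14| / √289 = 14/√289 ≈ 0.824.

0.824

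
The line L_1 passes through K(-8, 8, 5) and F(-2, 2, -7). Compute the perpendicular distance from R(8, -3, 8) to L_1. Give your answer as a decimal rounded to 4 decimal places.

A direction vector for L_1 is F − K = (6, -6, -12).
Taking (-8, 8, 5) on L_1 with direction v = (6, -6, -12): w = R − (-8, 8, 5) = (16, -11, 3), and w × v = (150, 210, -30).
Distance = |w × v| / |v| = √67500 / √216 ≈ 17.6777.

17.6777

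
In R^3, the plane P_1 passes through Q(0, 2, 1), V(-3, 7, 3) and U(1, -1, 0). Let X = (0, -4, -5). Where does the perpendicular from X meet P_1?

QV = (-3, 5, 2), QU = (1, -3, -1); a normal to P_1 is QV × QU = (1, -1, 4).
Using Q: P_1 has equation x - y + 4z = 2.
Foot = X − λn with λ = (n·X − d)/|n|² = (-16 − 2)/18 = -1.
Foot = (0, -4, -5) − (-1)·(1, -1, 4) = (1, -5, -1).

(1, -5, -1)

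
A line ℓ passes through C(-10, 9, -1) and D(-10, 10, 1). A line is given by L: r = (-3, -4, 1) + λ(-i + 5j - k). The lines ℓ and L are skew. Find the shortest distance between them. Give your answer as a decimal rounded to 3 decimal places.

4.365

A direction vector for ℓ is D − C = (0, 1, 2).
Common perpendicular direction n = (0, 1, 2) × (-1, 5, -1) = (-11, -2, 1).
With w = (-3, -4, 1) − (-10, 9, -1) = (7, -13, 2), w · n = -49.
Distance = |w · n| / |n| = |-49| / √126 ≈ 4.365.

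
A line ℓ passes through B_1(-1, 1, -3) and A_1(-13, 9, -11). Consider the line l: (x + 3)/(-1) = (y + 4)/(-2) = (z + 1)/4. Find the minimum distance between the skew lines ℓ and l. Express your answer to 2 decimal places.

3.73

A direction vector for ℓ is A_1 − B_1 = (-12, 8, -8).
l has direction (-1, -2, 4) through (-3, -4, -1).
Common perpendicular direction n = (-12, 8, -8) × (-1, -2, 4) = (16, 56, 32).
With w = (-3, -4, -1) − (-1, 1, -3) = (-2, -5, 2), w · n = -248.
Distance = |w · n| / |n| = |-248| / √4416 ≈ 3.73.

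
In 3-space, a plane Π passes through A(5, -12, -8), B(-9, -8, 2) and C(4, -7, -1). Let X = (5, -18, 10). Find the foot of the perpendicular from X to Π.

(2, -6, 1)

AB = (-14, 4, 10), AC = (-1, 5, 7); a normal to Π is AB × AC = (-22, 88, -66).
Using A: Π has equation -22x + 88y - 66z = -638.
Foot = X − λn with λ = (n·X − d)/|n|² = (-2354 − (-638))/12584 = -3/22.
Foot = (5, -18, 10) − (-3/22)·(-22, 88, -66) = (2, -6, 1).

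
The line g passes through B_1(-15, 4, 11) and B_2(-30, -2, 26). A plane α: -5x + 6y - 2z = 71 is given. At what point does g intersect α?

(-5, 8, 1)

A direction vector for g is B_2 − B_1 = (-15, -6, 15).
Substitute r = (-15, 4, 11) + t(-15, -6, 15) into the plane: 77 + 9t = 71, so t = -2/3.
Intersection: (-15, 4, 11) + (-2/3)·(-15, -6, 15) = (-5, 8, 1).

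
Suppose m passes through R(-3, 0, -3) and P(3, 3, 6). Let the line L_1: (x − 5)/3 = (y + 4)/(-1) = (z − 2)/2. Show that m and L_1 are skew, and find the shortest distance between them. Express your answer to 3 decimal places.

0.577

A direction vector for m is P − R = (6, 3, 9).
L_1 has direction (3, -1, 2) through (5, -4, 2).
Common perpendicular direction n = (6, 3, 9) × (3, -1, 2) = (15, 15, -15).
With w = (5, -4, 2) − (-3, 0, -3) = (8, -4, 5), w · n = -15.
Since n ≠ 0 the lines are not parallel, and w · n = -15 ≠ 0 so they do not intersect; hence they are skew.
Distance = |w · n| / |n| = |-15| / √675 ≈ 0.577.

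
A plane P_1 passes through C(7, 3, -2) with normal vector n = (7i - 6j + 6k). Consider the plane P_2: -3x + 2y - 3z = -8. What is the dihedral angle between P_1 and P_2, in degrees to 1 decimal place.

P_1: n·r = n·C gives 7x - 6y + 6z = 19.
cos θ = |n₁·n₂| / (|n₁||n₂|) = |-51| / (√121 · √22).
θ = arccos(0.98848) ≈ 8.7°.

8.7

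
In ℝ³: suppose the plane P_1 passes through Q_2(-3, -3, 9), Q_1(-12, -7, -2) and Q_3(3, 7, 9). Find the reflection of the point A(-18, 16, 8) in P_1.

Q_2Q_1 = (-9, -4, -11), Q_2Q_3 = (6, 10, 0); a normal to P_1 is Q_2Q_1 × Q_2Q_3 = (110, -66, -66).
Using Q_2: P_1 has equation 110x - 66y - 66z = -726.
λ = (n·A − d)/|n|² = (-3564 − (-726))/20812 = -3/22.
Reflection = A − 2λn = (-18, 16, 8) − (-3/11)·(110, -66, -66) = (12, -2, -10).

(12, -2, -10)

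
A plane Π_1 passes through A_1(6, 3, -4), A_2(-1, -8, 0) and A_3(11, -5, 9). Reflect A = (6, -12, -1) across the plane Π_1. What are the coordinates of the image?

A_1A_2 = (-7, -11, 4), A_1A_3 = (5, -8, 13); a normal to Π_1 is A_1A_2 × A_1A_3 = (-111, 111, 111).
Using A_1: Π_1 has equation -111x + 111y + 111z = -777.
λ = (n·A − d)/|n|² = (-2109 − (-777))/36963 = -4/111.
Reflection = A − 2λn = (6, -12, -1) − (-8/111)·(-111, 111, 111) = (-2, -4, 7).

(-2, -4, 7)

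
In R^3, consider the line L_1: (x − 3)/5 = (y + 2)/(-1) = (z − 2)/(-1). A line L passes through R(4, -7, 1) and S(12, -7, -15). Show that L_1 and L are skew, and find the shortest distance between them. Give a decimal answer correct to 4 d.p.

L_1 has direction (5, -1, -1) through (3, -2, 2).
A direction vector for L is S − R = (8, 0, -16).
Common perpendicular direction n = (5, -1, -1) × (8, 0, -16) = (16, 72, 8).
With w = (4, -7, 1) − (3, -2, 2) = (1, -5, -1), w · n = -352.
Since n ≠ 0 the lines are not parallel, and w · n = -352 ≠ 0 so they do not intersect; hence they are skew.
Distance = |w · n| / |n| = |-352| / √5504 ≈ 4.7446.

4.7446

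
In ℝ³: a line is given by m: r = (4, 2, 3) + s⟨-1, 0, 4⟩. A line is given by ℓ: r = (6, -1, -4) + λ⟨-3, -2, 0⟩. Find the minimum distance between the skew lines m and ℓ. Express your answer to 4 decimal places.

2.6099

Common perpendicular direction n = (-1, 0, 4) × (-3, -2, 0) = (8, -12, 2).
With w = (6, -1, -4) − (4, 2, 3) = (2, -3, -7), w · n = 38.
Distance = |w · n| / |n| = |38| / √212 ≈ 2.6099.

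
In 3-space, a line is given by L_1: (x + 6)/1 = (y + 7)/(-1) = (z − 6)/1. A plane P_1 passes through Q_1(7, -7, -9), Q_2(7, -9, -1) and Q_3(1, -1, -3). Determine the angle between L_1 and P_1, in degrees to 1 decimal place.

10.3

L_1 has direction (1, -1, 1) through (-6, -7, 6).
Q_1Q_2 = (0, -2, 8), Q_1Q_3 = (-6, 6, 6); a normal to P_1 is Q_1Q_2 × Q_1Q_3 = (-60, -48, -12).
Using Q_1: P_1 has equation -60x - 48y - 12z = 24.
sin θ = |n·v| / (|n||v|) = |-24| / (√6048 · √3) = 0.17817.
θ ≈ 10.3°.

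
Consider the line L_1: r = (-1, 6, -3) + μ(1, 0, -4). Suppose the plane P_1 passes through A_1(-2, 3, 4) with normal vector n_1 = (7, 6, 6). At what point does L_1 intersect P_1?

(-2, 6, 1)

P_1: n_1·r = n_1·A_1 gives 7x + 6y + 6z = 28.
Substitute r = (-1, 6, -3) + t(1, 0, -4) into the plane: 11 + (-17)t = 28, so t = -1.
Intersection: (-1, 6, -3) + (-1)·(1, 0, -4) = (-2, 6, 1).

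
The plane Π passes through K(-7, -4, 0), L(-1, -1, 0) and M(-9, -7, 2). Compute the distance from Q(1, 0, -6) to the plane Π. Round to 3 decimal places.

KL = (6, 3, 0), KM = (-2, -3, 2); a normal to Π is KL × KM = (6, -12, -12).
Using K: Π has equation 6x - 12y - 12z = 6.
n·Q − d = (6)·(1) + (-12)·(0) + (-12)·(-6) − 6 = 72; |n| = √324.
Distance = |72| / √324 = 72/√324 ≈ 4.000.

4.000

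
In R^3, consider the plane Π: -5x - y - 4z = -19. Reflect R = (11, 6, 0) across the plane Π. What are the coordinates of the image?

(1, 4, -8)

λ = (n·R − d)/|n|² = (-61 − (-19))/42 = -1.
Reflection = R − 2λn = (11, 6, 0) − (-2)·(-5, -1, -4) = (1, 4, -8).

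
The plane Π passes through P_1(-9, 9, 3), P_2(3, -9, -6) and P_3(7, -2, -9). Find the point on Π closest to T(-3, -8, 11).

(-9, -8, 3)

P_1P_2 = (12, -18, -9), P_1P_3 = (16, -11, -12); a normal to Π is P_1P_2 × P_1P_3 = (117, 0, 156).
Using P_1: Π has equation 117x + 156z = -585.
Foot = T − λn with λ = (n·T − d)/|n|² = (1365 − (-585))/38025 = 2/39.
Foot = (-3, -8, 11) − (2/39)·(117, 0, 156) = (-9, -8, 3).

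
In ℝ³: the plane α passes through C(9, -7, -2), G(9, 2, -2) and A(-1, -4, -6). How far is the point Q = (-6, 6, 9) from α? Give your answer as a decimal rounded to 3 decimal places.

CG = (0, 9, 0), CA = (-10, 3, -4); a normal to α is CG × CA = (-36, 0, 90).
Using C: α has equation -36x + 90z = -504.
n·Q − d = (-36)·(-6) + (0)·(6) + (90)·(9) − (-504) = 1530; |n| = √9396.
Distance = |1530| / √9396 = 1530/√9396 ≈ 15.784.

15.784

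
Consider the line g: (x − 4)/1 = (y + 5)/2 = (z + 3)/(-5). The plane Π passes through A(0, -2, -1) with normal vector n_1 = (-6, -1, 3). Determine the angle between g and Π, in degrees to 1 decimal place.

g has direction (1, 2, -5) through (4, -5, -3).
Π: n_1·r = n_1·A gives -6x - y + 3z = -1.
sin θ = |n·v| / (|n||v|) = |-23| / (√46 · √30) = 0.61914.
θ ≈ 38.3°.

38.3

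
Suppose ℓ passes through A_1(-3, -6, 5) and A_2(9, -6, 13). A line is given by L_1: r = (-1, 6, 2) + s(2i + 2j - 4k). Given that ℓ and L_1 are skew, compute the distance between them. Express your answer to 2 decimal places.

A direction vector for ℓ is A_2 − A_1 = (12, 0, 8).
Common perpendicular direction n = (12, 0, 8) × (2, 2, -4) = (-16, 64, 24).
With w = (-1, 6, 2) − (-3, -6, 5) = (2, 12, -3), w · n = 664.
Distance = |w · n| / |n| = |664| / √4928 ≈ 9.46.

9.46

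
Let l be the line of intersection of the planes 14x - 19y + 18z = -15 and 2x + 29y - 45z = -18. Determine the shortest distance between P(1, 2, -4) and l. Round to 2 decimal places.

Direction of l: (14, -19, 18) × (2, 29, -45) = (333, 666, 444).
A point on l: solving the two plane equations with x = -1 gives (-1, 1, 1).
Taking (-1, 1, 1) on l with direction v = (333, 666, 444): w = P − (-1, 1, 1) = (2, 1, -5), and w × v = (3774, -2553, 999).
Distance = |w × v| / |v| = √21758886 / √751581 ≈ 5.38.

5.38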